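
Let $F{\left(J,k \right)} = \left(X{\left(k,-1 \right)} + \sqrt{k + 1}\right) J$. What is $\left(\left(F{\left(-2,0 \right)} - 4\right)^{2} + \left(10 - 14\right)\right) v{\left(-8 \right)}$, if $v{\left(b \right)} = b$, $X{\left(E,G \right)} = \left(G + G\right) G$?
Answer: $-768$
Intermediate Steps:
$X{\left(E,G \right)} = 2 G^{2}$ ($X{\left(E,G \right)} = 2 G G = 2 G^{2}$)
$F{\left(J,k \right)} = J \left(2 + \sqrt{1 + k}\right)$ ($F{\left(J,k \right)} = \left(2 \left(-1\right)^{2} + \sqrt{k + 1}\right) J = \left(2 \cdot 1 + \sqrt{1 + k}\right) J = \left(2 + \sqrt{1 + k}\right) J = J \left(2 + \sqrt{1 + k}\right)$)
$\left(\left(F{\left(-2,0 \right)} - 4\right)^{2} + \left(10 - 14\right)\right) v{\left(-8 \right)} = \left(\left(- 2 \left(2 + \sqrt{1 + 0}\right) - 4\right)^{2} + \left(10 - 14\right)\right) \left(-8\right) = \left(\left(- 2 \left(2 + \sqrt{1}\right) - 4\right)^{2} + \left(10 - 14\right)\right) \left(-8\right) = \left(\left(- 2 \left(2 + 1\right) - 4\right)^{2} - 4\right) \left(-8\right) = \left(\left(\left(-2\right) 3 - 4\right)^{2} - 4\right) \left(-8\right) = \left(\left(-6 - 4\right)^{2} - 4\right) \left(-8\right) = \left(\left(-10\right)^{2} - 4\right) \left(-8\right) = \left(100 - 4\right) \left(-8\right) = 96 \left(-8\right) = -768$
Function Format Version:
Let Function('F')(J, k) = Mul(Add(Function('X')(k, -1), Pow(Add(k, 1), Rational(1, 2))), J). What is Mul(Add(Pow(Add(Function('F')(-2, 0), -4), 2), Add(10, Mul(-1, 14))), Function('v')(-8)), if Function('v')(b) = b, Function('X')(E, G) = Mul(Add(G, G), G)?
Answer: -768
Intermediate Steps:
Function('X')(E, G) = Mul(2, Pow(G, 2)) (Function('X')(E, G) = Mul(Mul(2, G), G) = Mul(2, Pow(G, 2)))
Function('F')(J, k) = Mul(J, Add(2, Pow(Add(1, k), Rational(1, 2)))) (Function('F')(J, k) = Mul(Add(Mul(2, Pow(-1, 2)), Pow(Add(k, 1), Rational(1, 2))), J) = Mul(Add(Mul(2, 1), Pow(Add(1, k), Rational(1, 2))), J) = Mul(Add(2, Pow(Add(1, k), Rational(1, 2))), J) = Mul(J, Add(2, Pow(Add(1, k), Rational(1, 2)))))
Mul(Add(Pow(Add(Function('F')(-2, 0), -4), 2), Add(10, Mul(-1, 14))), Function('v')(-8)) = Mul(Add(Pow(Add(Mul(-2, Add(2, Pow(Add(1, 0), Rational(1, 2)))), -4), 2), Add(10, Mul(-1, 14))), -8) = Mul(Add(Pow(Add(Mul(-2, Add(2, Pow(1, Rational(1, 2)))), -4), 2), Add(10, -14)), -8) = Mul(Add(Pow(Add(Mul(-2, Add(2, 1)), -4), 2), -4), -8) = Mul(Add(Pow(Add(Mul(-2, 3), -4), 2), -4), -8) = Mul(Add(Pow(Add(-6, -4), 2), -4), -8) = Mul(Add(Pow(-10, 2), -4), -8) = Mul(Add(100, -4), -8) = Mul(96, -8) = -768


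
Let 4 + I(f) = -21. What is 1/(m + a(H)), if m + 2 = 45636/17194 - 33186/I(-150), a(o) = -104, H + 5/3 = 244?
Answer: 214925/263088442 ≈ 0.00081693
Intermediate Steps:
H = 727/3 (H = -5/3 + 244 = 727/3 ≈ 242.33)
I(f) = -25 (I(f) = -4 - 21 = -25)
m = 285440642/214925 (m = -2 + (45636/17194 - 33186/(-25)) = -2 + (45636*(1/17194) - 33186*(-1/25)) = -2 + (22818/8597 + 33186/25) = -2 + 285870492/214925 = 285440642/214925 ≈ 1328.1)
1/(m + a(H)) = 1/(285440642/214925 - 104) = 1/(263088442/214925) = 214925/263088442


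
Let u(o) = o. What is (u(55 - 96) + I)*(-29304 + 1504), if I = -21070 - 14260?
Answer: 983313800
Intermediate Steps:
I = -35330
(u(55 - 96) + I)*(-29304 + 1504) = ((55 - 96) - 35330)*(-29304 + 1504) = (-41 - 35330)*(-27800) = -35371*(-27800) = 983313800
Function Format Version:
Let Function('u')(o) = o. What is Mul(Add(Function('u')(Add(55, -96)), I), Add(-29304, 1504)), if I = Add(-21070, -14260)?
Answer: 983313800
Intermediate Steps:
I = -35330
Mul(Add(Function('u')(Add(55, -96)), I), Add(-29304, 1504)) = Mul(Add(Add(55, -96), -35330), Add(-29304, 1504)) = Mul(Add(-41, -35330), -27800) = Mul(-35371, -27800) = 983313800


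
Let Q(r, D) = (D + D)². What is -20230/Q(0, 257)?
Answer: -10115/132098 ≈ -0.076572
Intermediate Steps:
Q(r, D) = 4*D² (Q(r, D) = (2*D)² = 4*D²)
-20230/Q(0, 257) = -20230/(4*257²) = -20230/(4*66049) = -20230/264196 = -20230*1/264196 = -10115/132098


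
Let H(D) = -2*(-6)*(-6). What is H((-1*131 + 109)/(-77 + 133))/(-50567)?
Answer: 72/50567 ≈ 0.0014239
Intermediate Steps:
H(D) = -72 (H(D) = 12*(-6) = -72)
H((-1*131 + 109)/(-77 + 133))/(-50567) = -72/(-50567) = -72*(-1/50567) = 72/50567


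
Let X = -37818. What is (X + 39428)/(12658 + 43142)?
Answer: 161/5580 ≈ 0.028853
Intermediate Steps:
(X + 39428)/(12658 + 43142) = (-37818 + 39428)/(12658 + 43142) = 1610/55800 = 1610*(1/55800) = 161/5580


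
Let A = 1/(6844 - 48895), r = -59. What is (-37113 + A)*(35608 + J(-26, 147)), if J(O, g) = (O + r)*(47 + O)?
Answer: -52785484914772/42051 ≈ -1.2553e+9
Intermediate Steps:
J(O, g) = (-59 + O)*(47 + O) (J(O, g) = (O - 59)*(47 + O) = (-59 + O)*(47 + O))
A = -1/42051 (A = 1/(-42051) = -1/42051 ≈ -2.3781e-5)
(-37113 + A)*(35608 + J(-26, 147)) = (-37113 - 1/42051)*(35608 + (-2773 + (-26)² - 12*(-26))) = -1560638764*(35608 + (-2773 + 676 + 312))/42051 = -1560638764*(35608 - 1785)/42051 = -1560638764/42051*33823 = -52785484914772/42051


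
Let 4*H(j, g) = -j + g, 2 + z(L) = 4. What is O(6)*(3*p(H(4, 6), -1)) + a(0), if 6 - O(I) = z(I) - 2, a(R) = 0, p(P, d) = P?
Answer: 9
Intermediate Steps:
z(L) = 2 (z(L) = -2 + 4 = 2)
H(j, g) = -j/4 + g/4 (H(j, g) = (-j + g)/4 = (g - j)/4 = -j/4 + g/4)
O(I) = 6 (O(I) = 6 - (2 - 2) = 6 - 1*0 = 6 + 0 = 6)
O(6)*(3*p(H(4, 6), -1)) + a(0) = 6*(3*(-¼*4 + (¼)*6)) + 0 = 6*(3*(-1 + 3/2)) + 0 = 6*(3*(½)) + 0 = 6*(3/2) + 0 = 9 + 0 = 9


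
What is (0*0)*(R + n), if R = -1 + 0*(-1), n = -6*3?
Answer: 0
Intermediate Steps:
n = -18
R = -1 (R = -1 + 0 = -1)
(0*0)*(R + n) = (0*0)*(-1 - 18) = 0*(-19) = 0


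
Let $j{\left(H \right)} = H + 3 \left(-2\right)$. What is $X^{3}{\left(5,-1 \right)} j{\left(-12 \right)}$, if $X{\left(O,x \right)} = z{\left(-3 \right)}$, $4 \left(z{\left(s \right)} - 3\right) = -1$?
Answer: $- \frac{11979}{32} \approx -374.34$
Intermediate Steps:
$z{\left(s \right)} = \frac{11}{4}$ ($z{\left(s \right)} = 3 + \frac{1}{4} \left(-1\right) = 3 - \frac{1}{4} = \frac{11}{4}$)
$j{\left(H \right)} = -6 + H$ ($j{\left(H \right)} = H - 6 = -6 + H$)
$X{\left(O,x \right)} = \frac{11}{4}$
$X^{3}{\left(5,-1 \right)} j{\left(-12 \right)} = \left(\frac{11}{4}\right)^{3} \left(-6 - 12\right) = \frac{1331}{64} \left(-18\right) = - \frac{11979}{32}$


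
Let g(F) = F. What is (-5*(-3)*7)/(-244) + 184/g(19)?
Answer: 42901/4636 ≈ 9.2539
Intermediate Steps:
(-5*(-3)*7)/(-244) + 184/g(19) = (-5*(-3)*7)/(-244) + 184/19 = (15*7)*(-1/244) + 184*(1/19) = 105*(-1/244) + 184/19 = -105/244 + 184/19 = 42901/4636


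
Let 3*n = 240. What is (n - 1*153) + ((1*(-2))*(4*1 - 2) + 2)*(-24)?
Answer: -25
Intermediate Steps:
n = 80 (n = (⅓)*240 = 80)
(n - 1*153) + ((1*(-2))*(4*1 - 2) + 2)*(-24) = (80 - 1*153) + ((1*(-2))*(4*1 - 2) + 2)*(-24) = (80 - 153) + (-2*(4 - 2) + 2)*(-24) = -73 + (-2*2 + 2)*(-24) = -73 + (-4 + 2)*(-24) = -73 - 2*(-24) = -73 + 48 = -25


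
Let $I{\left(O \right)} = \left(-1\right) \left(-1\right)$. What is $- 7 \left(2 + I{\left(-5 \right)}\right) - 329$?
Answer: $-350$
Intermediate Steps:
$I{\left(O \right)} = 1$
$- 7 \left(2 + I{\left(-5 \right)}\right) - 329 = - 7 \left(2 + 1\right) - 329 = \left(-7\right) 3 - 329 = -21 - 329 = -350$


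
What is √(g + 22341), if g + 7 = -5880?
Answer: √16454 ≈ 128.27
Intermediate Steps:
g = -5887 (g = -7 - 5880 = -5887)
√(g + 22341) = √(-5887 + 22341) = √16454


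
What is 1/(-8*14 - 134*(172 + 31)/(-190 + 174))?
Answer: 8/12705 ≈ 0.00062967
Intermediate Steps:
1/(-8*14 - 134*(172 + 31)/(-190 + 174)) = 1/(-112 - 27202/(-16)) = 1/(-112 - 27202*(-1)/16) = 1/(-112 - 134*(-203/16)) = 1/(-112 + 13601/8) = 1/(12705/8) = 8/12705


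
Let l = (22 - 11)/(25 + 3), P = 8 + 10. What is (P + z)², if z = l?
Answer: 265225/784 ≈ 338.30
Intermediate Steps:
P = 18
l = 11/28 ≈ 0.39286
z = 11/28 ≈ 0.39286
(P + z)² = (18 + 11/28)² = (515/28)² = 265225/784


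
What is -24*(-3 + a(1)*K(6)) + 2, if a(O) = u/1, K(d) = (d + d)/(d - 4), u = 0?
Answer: 74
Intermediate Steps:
K(d) = 2*d/(-4 + d) (K(d) = (2*d)/(-4 + d) = 2*d/(-4 + d))
a(O) = 0 (a(O) = 0/1 = 0*1 = 0)
-24*(-3 + a(1)*K(6)) + 2 = -24*(-3 + 0*(2*6/(-4 + 6))) + 2 = -24*(-3 + 0*(2*6/2)) + 2 = -24*(-3 + 0*(2*6*(1/2))) + 2 = -24*(-3 + 0*6) + 2 = -24*(-3 + 0) + 2 = -24*(-3) + 2 = 72 + 2 = 74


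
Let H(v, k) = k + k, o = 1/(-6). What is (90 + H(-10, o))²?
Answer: 72361/9 ≈ 8040.1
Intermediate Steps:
o = -⅙ ≈ -0.16667
H(v, k) = 2*k
(90 + H(-10, o))² = (90 + 2*(-⅙))² = (90 - ⅓)² = (269/3)² = 72361/9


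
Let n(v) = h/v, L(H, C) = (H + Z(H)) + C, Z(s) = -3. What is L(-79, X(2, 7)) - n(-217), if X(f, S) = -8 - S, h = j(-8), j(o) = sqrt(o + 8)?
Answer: -97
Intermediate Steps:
j(o) = sqrt(8 + o)
h = 0 (h = sqrt(8 - 8) = sqrt(0) = 0)
L(H, C) = -3 + C + H (L(H, C) = (H - 3) + C = (-3 + H) + C = -3 + C + H)
n(v) = 0 (n(v) = 0/v = 0)
L(-79, X(2, 7)) - n(-217) = (-3 + (-8 - 1*7) - 79) - 1*0 = (-3 + (-8 - 7) - 79) + 0 = (-3 - 15 - 79) + 0 = -97 + 0 = -97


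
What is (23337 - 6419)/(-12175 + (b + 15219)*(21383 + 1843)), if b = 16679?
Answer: 16918/740850773 ≈ 2.2836e-5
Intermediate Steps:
(23337 - 6419)/(-12175 + (b + 15219)*(21383 + 1843)) = (23337 - 6419)/(-12175 + (16679 + 15219)*(21383 + 1843)) = 16918/(-12175 + 31898*23226) = 16918/(-12175 + 740862948) = 16918/740850773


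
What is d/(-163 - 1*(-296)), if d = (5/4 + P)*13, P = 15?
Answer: 845/532 ≈ 1.5883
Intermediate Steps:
d = 845/4 (d = (5/4 + 15)*13 = (65/4)*13 = 845/4 ≈ 211.25)
d/(-163 - 1*(-296)) = 845/(4*(-163 - 1*(-296))) = 845/(4*(-163 + 296)) = (845/4)/133 = (845/4)*(1/133) = 845/532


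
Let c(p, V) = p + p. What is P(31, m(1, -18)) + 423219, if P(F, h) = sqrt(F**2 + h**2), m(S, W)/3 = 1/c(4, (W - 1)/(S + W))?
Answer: 423219 + sqrt(61513)/8 ≈ 4.2325e+5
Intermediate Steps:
c(p, V) = 2*p
m(S, W) = 3/8 (m(S, W) = 3/((2*4)) = 3/8)
P(31, m(1, -18)) + 423219 = sqrt(31**2 + (3/8)**2) + 423219 = sqrt(961 + 9/64) + 423219 = sqrt(61513/64) + 423219 = sqrt(61513)/8 + 423219 = 423219 + sqrt(61513)/8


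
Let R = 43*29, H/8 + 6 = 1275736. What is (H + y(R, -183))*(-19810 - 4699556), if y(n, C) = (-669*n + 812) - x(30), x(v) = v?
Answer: -44231686791714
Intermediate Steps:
H = 10205840 (H = -48 + 8*1275736 = -48 + 10205888 = 10205840)
R = 1247
y(n, C) = 782 - 669*n (y(n, C) = (-669*n + 812) - 1*30 = (812 - 669*n) - 30 = 782 - 669*n)
(H + y(R, -183))*(-19810 - 4699556) = (10205840 + (782 - 669*1247))*(-19810 - 4699556) = (10205840 + (782 - 834243))*(-4719366) = (10205840 - 833461)*(-4719366) = 9372379*(-4719366) = -44231686791714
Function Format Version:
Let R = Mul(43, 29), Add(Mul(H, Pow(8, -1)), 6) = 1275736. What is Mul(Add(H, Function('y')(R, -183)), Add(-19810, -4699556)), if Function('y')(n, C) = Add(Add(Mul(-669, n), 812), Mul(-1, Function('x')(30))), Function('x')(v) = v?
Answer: -44231686791714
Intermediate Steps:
H = 10205840 (H = Add(-48, Mul(8, 1275736)) = Add(-48, 10205888) = 10205840)
R = 1247
Function('y')(n, C) = Add(782, Mul(-669, n)) (Function('y')(n, C) = Add(Add(Mul(-669, n), 812), Mul(-1, 30)) = Add(Add(812, Mul(-669, n)), -30) = Add(782, Mul(-669, n)))
Mul(Add(H, Function('y')(R, -183)), Add(-19810, -4699556)) = Mul(Add(10205840, Add(782, Mul(-669, 1247))), Add(-19810, -4699556)) = Mul(Add(10205840, Add(782, -834243)), -4719366) = Mul(Add(10205840, -833461), -4719366) = Mul(9372379, -4719366) = -44231686791714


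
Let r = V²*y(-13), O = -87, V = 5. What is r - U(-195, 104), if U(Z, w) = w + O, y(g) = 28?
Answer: 683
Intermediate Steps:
U(Z, w) = -87 + w (U(Z, w) = w - 87 = -87 + w)
r = 700 (r = 5²*28 = 25*28 = 700)
r - U(-195, 104) = 700 - (-87 + 104) = 700 - 1*17 = 700 - 17 = 683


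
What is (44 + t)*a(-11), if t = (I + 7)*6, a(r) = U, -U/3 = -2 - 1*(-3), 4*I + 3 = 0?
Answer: -489/2 ≈ -244.50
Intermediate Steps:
I = -¾ (I = -¾ + (¼)*0 = -¾ + 0 = -¾ ≈ -0.75000)
U = -3 (U = -3*(-2 - 1*(-3)) = -3*(-2 + 3) = -3*1 = -3)
a(r) = -3
t = 75/2 (t = (-¾ + 7)*6 = (25/4)*6 = 75/2 ≈ 37.500)
(44 + t)*a(-11) = (44 + 75/2)*(-3) = (163/2)*(-3) = -489/2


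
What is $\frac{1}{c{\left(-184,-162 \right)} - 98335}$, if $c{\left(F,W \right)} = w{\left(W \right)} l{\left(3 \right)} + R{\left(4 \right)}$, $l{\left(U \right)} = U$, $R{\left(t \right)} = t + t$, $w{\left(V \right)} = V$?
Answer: $- \frac{1}{98813} \approx -1.012 \cdot 10^{-5}$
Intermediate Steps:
$R{\left(t \right)} = 2 t$
$c{\left(F,W \right)} = 8 + 3 W$ ($c{\left(F,W \right)} = W 3 + 2 \cdot 4 = 3 W + 8 = 8 + 3 W$)
$\frac{1}{c{\left(-184,-162 \right)} - 98335} = \frac{1}{\left(8 + 3 \left(-162\right)\right) - 98335} = \frac{1}{\left(8 - 486\right) - 98335} = \frac{1}{-478 - 98335} = \frac{1}{-98813} = - \frac{1}{98813}$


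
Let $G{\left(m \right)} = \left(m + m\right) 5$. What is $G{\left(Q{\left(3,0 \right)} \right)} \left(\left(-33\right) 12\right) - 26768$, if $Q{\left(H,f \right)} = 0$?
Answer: $-26768$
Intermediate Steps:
$G{\left(m \right)} = 10 m$ ($G{\left(m \right)} = 2 m 5 = 10 m$)
$G{\left(Q{\left(3,0 \right)} \right)} \left(\left(-33\right) 12\right) - 26768 = 10 \cdot 0 \left(\left(-33\right) 12\right) - 26768 = 0 \left(-396\right) - 26768 = 0 - 26768 = -26768$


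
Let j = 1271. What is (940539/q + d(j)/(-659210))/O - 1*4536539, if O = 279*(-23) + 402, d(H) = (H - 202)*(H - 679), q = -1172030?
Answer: -2108253332976730822987/464727258624450 ≈ -4.5365e+6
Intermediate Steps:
d(H) = (-679 + H)*(-202 + H) (d(H) = (-202 + H)*(-679 + H) = (-679 + H)*(-202 + H))
O = -6015 (O = -6417 + 402 = -6015)
(940539/q + d(j)/(-659210))/O - 1*4536539 = (940539/(-1172030) + (137158 + 1271² - 881*1271)/(-659210))/(-6015) - 1*4536539 = (940539*(-1/1172030) + (137158 + 1615441 - 1119751)*(-1/659210))*(-1/6015) - 4536539 = (-940539/1172030 + 632848*(-1/659210))*(-1/6015) - 4536539 = (-940539/1172030 - 316424/329605)*(-1/6015) - 4536539 = -136172955563/77261389630*(-1/6015) - 4536539 = 136172955563/464727258624450 - 4536539 = -2108253332976730822987/464727258624450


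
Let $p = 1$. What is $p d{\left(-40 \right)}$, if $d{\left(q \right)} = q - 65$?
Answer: $-105$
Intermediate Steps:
$d{\left(q \right)} = -65 + q$ ($d{\left(q \right)} = q - 65 = -65 + q$)
$p d{\left(-40 \right)} = 1 \left(-65 - 40\right) = 1 \left(-105\right) = -105$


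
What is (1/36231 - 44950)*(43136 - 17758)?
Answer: -41330190768722/36231 ≈ -1.1407e+9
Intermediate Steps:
(1/36231 - 44950)*(43136 - 17758) = (1/36231 - 44950)*25378 = -1628583449/36231*25378 = -41330190768722/36231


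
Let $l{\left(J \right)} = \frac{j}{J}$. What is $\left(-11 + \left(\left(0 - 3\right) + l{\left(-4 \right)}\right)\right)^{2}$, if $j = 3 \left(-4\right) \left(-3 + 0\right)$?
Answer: $529$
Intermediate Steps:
$j = 36$ ($j = \left(-12\right) \left(-3\right) = 36$)
$l{\left(J \right)} = \frac{36}{J}$
$\left(-11 + \left(\left(0 - 3\right) + l{\left(-4 \right)}\right)\right)^{2} = \left(-11 + \left(\left(0 - 3\right) + \frac{36}{-4}\right)\right)^{2} = \left(-11 + \left(-3 + 36 \left(- \frac{1}{4}\right)\right)\right)^{2} = \left(-11 - 12\right)^{2} = \left(-23\right)^{2} = 529$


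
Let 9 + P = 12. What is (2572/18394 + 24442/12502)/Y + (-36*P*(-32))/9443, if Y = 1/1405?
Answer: 12015519532969/4081821737 ≈ 2943.7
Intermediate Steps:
P = 3 (P = -9 + 12 = 3)
Y = 1/1405 ≈ 0.00071174
(2572/18394 + 24442/12502)/Y + (-36*P*(-32))/9443 = (2572/18394 + 24442/12502)/(1/1405) + (-36*3*(-32))/9443 = (2572*(1/18394) + 24442*(1/12502))*1405 - 108*(-32)*(1/9443) = (1286/9197 + 12221/6251)*1405 + 3456*(1/9443) = (120435323/57490447)*1405 + 3456/9443 = 169211628815/57490447 + 3456/9443 = 12015519532969/4081821737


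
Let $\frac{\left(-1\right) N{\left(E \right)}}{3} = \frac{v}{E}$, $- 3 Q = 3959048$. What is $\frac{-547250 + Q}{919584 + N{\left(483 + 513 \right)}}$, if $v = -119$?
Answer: $- \frac{1859464936}{915906021} \approx -2.0302$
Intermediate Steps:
$Q = - \frac{3959048}{3}$ ($Q = \left(- \frac{1}{3}\right) 3959048 = - \frac{3959048}{3} \approx -1.3197 \cdot 10^{6}$)
$N{\left(E \right)} = \frac{357}{E}$ ($N{\left(E \right)} = - 3 \left(- \frac{119}{E}\right) = \frac{357}{E}$)
$\frac{-547250 + Q}{919584 + N{\left(483 + 513 \right)}} = \frac{-547250 - \frac{3959048}{3}}{919584 + \frac{357}{483 + 513}} = - \frac{5600798}{3 \left(919584 + \frac{357}{996}\right)} = - \frac{5600798}{3 \left(919584 + 357 \cdot \frac{1}{996}\right)} = - \frac{5600798}{3 \left(919584 + \frac{119}{332}\right)} = - \frac{5600798}{3 \cdot \frac{305302007}{332}} = \left(- \frac{5600798}{3}\right) \frac{332}{305302007} = - \frac{1859464936}{915906021}$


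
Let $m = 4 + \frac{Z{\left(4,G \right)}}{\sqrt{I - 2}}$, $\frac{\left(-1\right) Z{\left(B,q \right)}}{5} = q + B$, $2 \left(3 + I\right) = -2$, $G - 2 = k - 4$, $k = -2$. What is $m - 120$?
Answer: $-116$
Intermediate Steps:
$G = -4$ ($G = 2 - 6 = -4$)
$I = -4$ ($I = -3 + \frac{1}{2} \left(-2\right) = -3 - 1 = -4$)
$Z{\left(B,q \right)} = - 5 B - 5 q$ ($Z{\left(B,q \right)} = - 5 \left(q + B\right) = - 5 \left(B + q\right) = - 5 B - 5 q$)
$m = 4$ ($m = 4 + \frac{\left(-5\right) 4 - -20}{\sqrt{-4 - 2}} = 4 + \frac{-20 + 20}{\sqrt{-6}} = 4 + \frac{0}{i \sqrt{6}} = 4 + 0 \left(- \frac{i \sqrt{6}}{6}\right) = 4 + 0 = 4$)
$m - 120 = 4 - 120 = -116$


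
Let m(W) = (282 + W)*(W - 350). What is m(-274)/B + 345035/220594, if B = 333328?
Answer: 7119288827/4595634802 ≈ 1.5491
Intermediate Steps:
m(W) = (-350 + W)*(282 + W) (m(W) = (282 + W)*(-350 + W) = (-350 + W)*(282 + W))
m(-274)/B + 345035/220594 = (-98700 + (-274)² - 68*(-274))/333328 + 345035/220594 = (-98700 + 75076 + 18632)*(1/333328) + 345035*(1/220594) = -4992*1/333328 + 345035/220594 = -312/20833 + 345035/220594 = 7119288827/4595634802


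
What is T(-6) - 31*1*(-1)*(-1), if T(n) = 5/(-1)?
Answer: -36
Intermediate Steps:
T(n) = -5 (T(n) = 5*(-1) = -5)
T(-6) - 31*1*(-1)*(-1) = -5 - 31*1*(-1)*(-1) = -5 - (-31)*(-1) = -5 - 31*1 = -5 - 31 = -36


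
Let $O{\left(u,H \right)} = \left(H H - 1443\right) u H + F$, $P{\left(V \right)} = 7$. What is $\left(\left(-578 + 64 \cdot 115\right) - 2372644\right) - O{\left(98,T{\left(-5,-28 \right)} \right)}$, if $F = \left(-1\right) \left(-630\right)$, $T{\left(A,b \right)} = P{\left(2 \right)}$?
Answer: $-1410208$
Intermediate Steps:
$T{\left(A,b \right)} = 7$
$F = 630$
$O{\left(u,H \right)} = 630 + H u \left(-1443 + H^{2}\right)$ ($O{\left(u,H \right)} = \left(H H - 1443\right) u H + 630 = \left(H^{2} - 1443\right) u H + 630 = \left(-1443 + H^{2}\right) u H + 630 = u \left(-1443 + H^{2}\right) H + 630 = H u \left(-1443 + H^{2}\right) + 630 = 630 + H u \left(-1443 + H^{2}\right)$)
$\left(\left(-578 + 64 \cdot 115\right) - 2372644\right) - O{\left(98,T{\left(-5,-28 \right)} \right)} = \left(\left(-578 + 64 \cdot 115\right) - 2372644\right) - \left(630 + 98 \cdot 7^{3} - 10101 \cdot 98\right) = \left(\left(-578 + 7360\right) - 2372644\right) - \left(630 + 98 \cdot 343 - 989898\right) = \left(6782 - 2372644\right) - \left(630 + 33614 - 989898\right) = -2365862 - -955654 = -2365862 + 955654 = -1410208$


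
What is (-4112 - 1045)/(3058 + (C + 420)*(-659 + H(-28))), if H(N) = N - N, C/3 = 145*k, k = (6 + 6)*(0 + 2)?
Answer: 5157/7153682 ≈ 0.00072089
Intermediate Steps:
k = 24 (k = 12*2 = 24)
C = 10440 (C = 3*(145*24) = 3*3480 = 10440)
H(N) = 0
(-4112 - 1045)/(3058 + (C + 420)*(-659 + H(-28))) = (-4112 - 1045)/(3058 + (10440 + 420)*(-659 + 0)) = -5157/(3058 + 10860*(-659)) = -5157/(3058 - 7156740) = -5157/(-7153682) = -5157*(-1/7153682) = 5157/7153682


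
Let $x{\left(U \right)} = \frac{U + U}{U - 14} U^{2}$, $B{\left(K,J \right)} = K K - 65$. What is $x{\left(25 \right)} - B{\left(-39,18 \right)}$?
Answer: $\frac{15234}{11} \approx 1384.9$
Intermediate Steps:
$B{\left(K,J \right)} = -65 + K^{2}$ ($B{\left(K,J \right)} = K^{2} - 65 = -65 + K^{2}$)
$x{\left(U \right)} = \frac{2 U^{3}}{-14 + U}$ ($x{\left(U \right)} = \frac{2 U}{-14 + U} U^{2} = \frac{2 U^{3}}{-14 + U}$)
$x{\left(25 \right)} - B{\left(-39,18 \right)} = \frac{2 \cdot 25^{3}}{-14 + 25} - \left(-65 + \left(-39\right)^{2}\right) = 2 \cdot 15625 \cdot \frac{1}{11} - \left(-65 + 1521\right) = 2 \cdot 15625 \cdot \frac{1}{11} - 1456 = \frac{31250}{11} - 1456 = \frac{15234}{11}$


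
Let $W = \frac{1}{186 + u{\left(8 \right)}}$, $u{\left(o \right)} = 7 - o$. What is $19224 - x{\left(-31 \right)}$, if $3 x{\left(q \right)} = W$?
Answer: $\frac{10669319}{555} \approx 19224.0$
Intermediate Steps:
$W = \frac{1}{185}$ ($W = \frac{1}{186 + \left(7 - 8\right)} = \frac{1}{186 - 1} = \frac{1}{185} \approx 0.0054054$)
$x{\left(q \right)} = \frac{1}{555}$ ($x{\left(q \right)} = \frac{1}{3} \cdot \frac{1}{185} = \frac{1}{555}$)
$19224 - x{\left(-31 \right)} = 19224 - \frac{1}{555} = \frac{10669319}{555}$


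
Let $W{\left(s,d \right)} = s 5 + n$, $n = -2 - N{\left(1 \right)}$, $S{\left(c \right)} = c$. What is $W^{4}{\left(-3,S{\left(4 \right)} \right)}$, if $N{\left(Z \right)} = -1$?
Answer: $65536$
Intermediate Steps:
$n = -1$ ($n = -2 - -1 = -2 + 1 = -1$)
$W{\left(s,d \right)} = -1 + 5 s$ ($W{\left(s,d \right)} = s 5 - 1 = 5 s - 1 = -1 + 5 s$)
$W^{4}{\left(-3,S{\left(4 \right)} \right)} = \left(-1 + 5 \left(-3\right)\right)^{4} = \left(-1 - 15\right)^{4} = \left(-16\right)^{4} = 65536$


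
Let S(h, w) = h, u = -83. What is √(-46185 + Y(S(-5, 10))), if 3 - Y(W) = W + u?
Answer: I*√46094 ≈ 214.7*I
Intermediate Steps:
Y(W) = 86 - W (Y(W) = 3 - (W - 83) = 3 - (-83 + W) = 3 + (83 - W) = 86 - W)
√(-46185 + Y(S(-5, 10))) = √(-46185 + (86 - 1*(-5))) = √(-46185 + (86 + 5)) = √(-46185 + 91) = √(-46094) = I*√46094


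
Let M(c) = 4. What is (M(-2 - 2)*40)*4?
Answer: 640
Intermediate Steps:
(M(-2 - 2)*40)*4 = (4*40)*4 = 160*4 = 640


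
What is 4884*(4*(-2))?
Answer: -39072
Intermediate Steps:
4884*(4*(-2)) = 4884*(-8) = -39072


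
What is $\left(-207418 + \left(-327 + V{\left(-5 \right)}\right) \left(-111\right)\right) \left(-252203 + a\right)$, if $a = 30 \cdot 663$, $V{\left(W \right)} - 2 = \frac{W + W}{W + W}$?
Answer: $39830993102$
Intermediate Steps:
$V{\left(W \right)} = 3$ ($V{\left(W \right)} = 2 + \frac{W + W}{W + W} = 2 + \frac{2 W}{2 W} = 2 + 2 W \frac{1}{2 W} = 2 + 1 = 3$)
$a = 19890$
$\left(-207418 + \left(-327 + V{\left(-5 \right)}\right) \left(-111\right)\right) \left(-252203 + a\right) = \left(-207418 + \left(-327 + 3\right) \left(-111\right)\right) \left(-252203 + 19890\right) = \left(-207418 - -35964\right) \left(-232313\right) = \left(-207418 + 35964\right) \left(-232313\right) = \left(-171454\right) \left(-232313\right) = 39830993102$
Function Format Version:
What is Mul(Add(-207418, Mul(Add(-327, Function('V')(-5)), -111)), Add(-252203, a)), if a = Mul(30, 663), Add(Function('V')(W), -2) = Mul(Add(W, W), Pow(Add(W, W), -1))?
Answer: 39830993102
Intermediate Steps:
Function('V')(W) = 3 (Function('V')(W) = Add(2, Mul(Add(W, W), Pow(Add(W, W), -1))) = Add(2, Mul(Mul(2, W), Pow(Mul(2, W), -1))) = Add(2, Mul(Mul(2, W), Mul(Rational(1, 2), Pow(W, -1)))) = Add(2, 1) = 3)
a = 19890
Mul(Add(-207418, Mul(Add(-327, Function('V')(-5)), -111)), Add(-252203, a)) = Mul(Add(-207418, Mul(Add(-327, 3), -111)), Add(-252203, 19890)) = Mul(Add(-207418, Mul(-324, -111)), -232313) = Mul(Add(-207418, 35964), -232313) = Mul(-171454, -232313) = 39830993102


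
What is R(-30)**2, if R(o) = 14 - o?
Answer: 1936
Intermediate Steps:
R(-30)**2 = (14 - 1*(-30))**2 = (14 + 30)**2 = 44**2 = 1936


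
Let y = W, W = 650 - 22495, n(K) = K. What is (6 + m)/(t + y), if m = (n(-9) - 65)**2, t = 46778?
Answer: 5482/24933 ≈ 0.21987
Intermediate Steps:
W = -21845
y = -21845
m = 5476 (m = (-9 - 65)**2 = (-74)**2 = 5476)
(6 + m)/(t + y) = (6 + 5476)/(46778 - 21845) = 5482/24933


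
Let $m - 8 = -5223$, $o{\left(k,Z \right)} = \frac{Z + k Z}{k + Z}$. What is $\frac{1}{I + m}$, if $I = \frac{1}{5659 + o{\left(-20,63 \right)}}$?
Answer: $- \frac{242140}{1262760057} \approx -0.00019175$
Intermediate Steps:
$o{\left(k,Z \right)} = \frac{Z + Z k}{Z + k}$
$m = -5215$ ($m = 8 - 5223 = -5215$)
$I = \frac{43}{242140}$ ($I = \frac{1}{5659 + \frac{63 \left(1 - 20\right)}{63 - 20}} = \frac{1}{5659 + 63 \cdot \frac{1}{43} \left(-19\right)} = \frac{1}{5659 - \frac{1197}{43}} = \frac{1}{\frac{242140}{43}} = \frac{43}{242140} \approx 0.00017758$)
$\frac{1}{I + m} = \frac{1}{\frac{43}{242140} - 5215} = \frac{1}{- \frac{1262760057}{242140}} = - \frac{242140}{1262760057}$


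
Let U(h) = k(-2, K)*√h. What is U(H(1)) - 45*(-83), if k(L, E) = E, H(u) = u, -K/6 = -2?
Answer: 3747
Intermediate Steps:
K = 12 (K = -6*(-2) = 12)
U(h) = 12*√h
U(H(1)) - 45*(-83) = 12*√1 - 45*(-83) = 12*1 + 3735 = 12 + 3735 = 3747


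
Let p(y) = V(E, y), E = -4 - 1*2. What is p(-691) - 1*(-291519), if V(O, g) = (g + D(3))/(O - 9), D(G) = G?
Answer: 4373473/15 ≈ 2.9157e+5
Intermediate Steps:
E = -6 (E = -4 - 2 = -6)
V(O, g) = (3 + g)/(-9 + O) (V(O, g) = (g + 3)/(O - 9) = (3 + g)/(-9 + O))
p(y) = -1/5 - y/15 (p(y) = (3 + y)/(-9 - 6) = (3 + y)/(-15) = -(3 + y)/15 = -1/5 - y/15)
p(-691) - 1*(-291519) = (-1/5 - 1/15*(-691)) - 1*(-291519) = (-1/5 + 691/15) + 291519 = 688/15 + 291519 = 4373473/15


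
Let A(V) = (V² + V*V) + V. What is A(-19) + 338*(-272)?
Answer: -91233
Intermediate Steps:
A(V) = V + 2*V² (A(V) = (V² + V²) + V = 2*V² + V = V + 2*V²)
A(-19) + 338*(-272) = -19*(1 + 2*(-19)) + 338*(-272) = -19*(1 - 38) - 91936 = -19*(-37) - 91936 = 703 - 91936 = -91233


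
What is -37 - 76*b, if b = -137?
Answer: 10375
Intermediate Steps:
-37 - 76*b = -37 - 76*(-137) = -37 + 10412 = 10375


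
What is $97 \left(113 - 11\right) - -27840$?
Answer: $37734$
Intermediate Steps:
$97 \left(113 - 11\right) - -27840 = 97 \cdot 102 + 27840 = 9894 + 27840 = 37734$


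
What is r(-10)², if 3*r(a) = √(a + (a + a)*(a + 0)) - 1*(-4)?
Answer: (4 + √190)²/9 ≈ 35.141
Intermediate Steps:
r(a) = 4/3 + √(a + 2*a²)/3 (r(a) = (√(a + (a + a)*(a + 0)) - 1*(-4))/3 = (√(a + (2*a)*a) + 4)/3 = (√(a + 2*a²) + 4)/3 = (4 + √(a + 2*a²))/3 = 4/3 + √(a + 2*a²)/3)
r(-10)² = (4/3 + √(-10*(1 + 2*(-10)))/3)² = (4/3 + √(-10*(1 - 20))/3)² = (4/3 + √(-10*(-19))/3)² = (4/3 + √190/3)²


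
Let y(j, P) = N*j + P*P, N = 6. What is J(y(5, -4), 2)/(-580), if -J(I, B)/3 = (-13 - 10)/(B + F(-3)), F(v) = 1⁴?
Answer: -23/580 ≈ -0.039655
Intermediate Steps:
F(v) = 1
y(j, P) = P² + 6*j (y(j, P) = 6*j + P*P = 6*j + P² = P² + 6*j)
J(I, B) = 69/(1 + B) (J(I, B) = -3*(-13 - 10)/(B + 1) = -(-69)/(1 + B) = 69/(1 + B))
J(y(5, -4), 2)/(-580) = (69/(1 + 2))/(-580) = (69/3)*(-1/580) = (69*(⅓))*(-1/580) = 23*(-1/580) = -23/580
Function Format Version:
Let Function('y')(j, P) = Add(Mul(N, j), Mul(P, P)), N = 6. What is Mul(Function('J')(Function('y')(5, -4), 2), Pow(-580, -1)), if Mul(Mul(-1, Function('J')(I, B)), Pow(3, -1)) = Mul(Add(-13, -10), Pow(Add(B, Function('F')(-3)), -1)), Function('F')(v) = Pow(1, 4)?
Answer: Rational(-23, 580) ≈ -0.039655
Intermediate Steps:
Function('F')(v) = 1
Function('y')(j, P) = Add(Pow(P, 2), Mul(6, j)) (Function('y')(j, P) = Add(Mul(6, j), Mul(P, P)) = Add(Mul(6, j), Pow(P, 2)) = Add(Pow(P, 2), Mul(6, j)))
Function('J')(I, B) = Mul(69, Pow(Add(1, B), -1)) (Function('J')(I, B) = Mul(-3, Mul(Add(-13, -10), Pow(Add(B, 1), -1))) = Mul(-3, Mul(-23, Pow(Add(1, B), -1))) = Mul(69, Pow(Add(1, B), -1)))
Mul(Function('J')(Function('y')(5, -4), 2), Pow(-580, -1)) = Mul(Mul(69, Pow(Add(1, 2), -1)), Pow(-580, -1)) = Mul(Mul(69, Pow(3, -1)), Rational(-1, 580)) = Mul(Mul(69, Rational(1, 3)), Rational(-1, 580)) = Mul(23, Rational(-1, 580)) = Rational(-23, 580)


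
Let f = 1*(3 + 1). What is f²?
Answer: 16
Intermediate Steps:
f = 4 (f = 1*4 = 4)
f² = 4² = 16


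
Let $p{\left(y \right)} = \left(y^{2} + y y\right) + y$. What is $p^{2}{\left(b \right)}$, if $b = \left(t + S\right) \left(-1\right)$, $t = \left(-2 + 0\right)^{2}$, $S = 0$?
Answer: $784$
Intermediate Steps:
$t = 4$ ($t = \left(-2\right)^{2} = 4$)
$b = -4$ ($b = \left(4 + 0\right) \left(-1\right) = 4 \left(-1\right) = -4$)
$p{\left(y \right)} = y + 2 y^{2}$ ($p{\left(y \right)} = \left(y^{2} + y^{2}\right) + y = 2 y^{2} + y = y + 2 y^{2}$)
$p^{2}{\left(b \right)} = \left(- 4 \left(1 + 2 \left(-4\right)\right)\right)^{2} = \left(- 4 \left(1 - 8\right)\right)^{2} = \left(\left(-4\right) \left(-7\right)\right)^{2} = 28^{2} = 784$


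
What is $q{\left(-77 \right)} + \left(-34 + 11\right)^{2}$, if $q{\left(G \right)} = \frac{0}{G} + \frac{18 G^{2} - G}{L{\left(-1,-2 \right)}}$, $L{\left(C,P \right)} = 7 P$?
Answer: $- \frac{14199}{2} \approx -7099.5$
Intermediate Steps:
$q{\left(G \right)} = - \frac{9 G^{2}}{7} + \frac{G}{14}$ ($q{\left(G \right)} = \frac{0}{G} + \frac{18 G^{2} - G}{7 \left(-2\right)} = 0 + \frac{- G + 18 G^{2}}{-14} = 0 + \left(- G + 18 G^{2}\right) \left(- \frac{1}{14}\right) = 0 - \left(- \frac{G}{14} + \frac{9 G^{2}}{7}\right) = - \frac{9 G^{2}}{7} + \frac{G}{14}$)
$q{\left(-77 \right)} + \left(-34 + 11\right)^{2} = \frac{1}{14} \left(-77\right) \left(1 - -1386\right) + \left(-34 + 11\right)^{2} = \frac{1}{14} \left(-77\right) \left(1 + 1386\right) + \left(-23\right)^{2} = \frac{1}{14} \left(-77\right) 1387 + 529 = - \frac{15257}{2} + 529 = - \frac{14199}{2}$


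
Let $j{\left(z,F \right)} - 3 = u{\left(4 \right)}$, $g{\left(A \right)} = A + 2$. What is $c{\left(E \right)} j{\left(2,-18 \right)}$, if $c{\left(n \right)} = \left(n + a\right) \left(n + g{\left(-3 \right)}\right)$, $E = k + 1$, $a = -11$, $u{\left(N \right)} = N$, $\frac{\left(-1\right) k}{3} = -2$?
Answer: $-168$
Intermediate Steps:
$g{\left(A \right)} = 2 + A$
$k = 6$ ($k = \left(-3\right) \left(-2\right) = 6$)
$E = 7$ ($E = 6 + 1 = 7$)
$c{\left(n \right)} = \left(-1 + n\right) \left(-11 + n\right)$ ($c{\left(n \right)} = \left(n - 11\right) \left(n + \left(2 - 3\right)\right) = \left(-11 + n\right) \left(n - 1\right) = \left(-11 + n\right) \left(-1 + n\right) = \left(-1 + n\right) \left(-11 + n\right)$)
$j{\left(z,F \right)} = 7$ ($j{\left(z,F \right)} = 3 + 4 = 7$)
$c{\left(E \right)} j{\left(2,-18 \right)} = \left(11 + 7^{2} - 84\right) 7 = \left(11 + 49 - 84\right) 7 = \left(-24\right) 7 = -168$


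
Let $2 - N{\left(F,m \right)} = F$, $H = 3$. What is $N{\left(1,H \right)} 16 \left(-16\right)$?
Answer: $-256$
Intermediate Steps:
$N{\left(F,m \right)} = 2 - F$
$N{\left(1,H \right)} 16 \left(-16\right) = \left(2 - 1\right) 16 \left(-16\right) = 1 \cdot 16 \left(-16\right) = 16 \left(-16\right) = -256$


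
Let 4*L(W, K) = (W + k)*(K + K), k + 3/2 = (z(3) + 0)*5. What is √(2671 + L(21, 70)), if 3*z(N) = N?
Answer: √14114/2 ≈ 59.401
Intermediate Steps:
z(N) = N/3
k = 7/2 (k = -3/2 + ((⅓)*3 + 0)*5 = -3/2 + (1 + 0)*5 = -3/2 + 1*5 = -3/2 + 5 = 7/2 ≈ 3.5000)
L(W, K) = K*(7/2 + W)/2 (L(W, K) = ((W + 7/2)*(K + K))/4 = ((7/2 + W)*(2*K))/4 = (2*K*(7/2 + W))/4 = K*(7/2 + W)/2)
√(2671 + L(21, 70)) = √(2671 + (¼)*70*(7 + 2*21)) = √(2671 + (¼)*70*(7 + 42)) = √(2671 + (¼)*70*49) = √(2671 + 1715/2) = √(7057/2) = √14114/2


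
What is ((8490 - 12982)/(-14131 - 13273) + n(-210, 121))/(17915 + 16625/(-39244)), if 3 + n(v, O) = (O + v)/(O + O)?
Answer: -104228119978/582799469265585 ≈ -0.00017884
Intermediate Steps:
n(v, O) = -3 + (O + v)/(2*O) (n(v, O) = -3 + (O + v)/(O + O) = -3 + (O + v)/((2*O)) = -3 + (O + v)*(1/(2*O)) = -3 + (O + v)/(2*O))
((8490 - 12982)/(-14131 - 13273) + n(-210, 121))/(17915 + 16625/(-39244)) = ((8490 - 12982)/(-14131 - 13273) + (½)*(-210 - 5*121)/121)/(17915 + 16625/(-39244)) = (-4492/(-27404) + (½)*(1/121)*(-210 - 605))/(17915 + 16625*(-1/39244)) = (-4492*(-1/27404) + (½)*(1/121)*(-815))/(17915 - 16625/39244) = (1123/6851 - 815/242)/(703039635/39244) = -5311799/1657942*39244/703039635 = -104228119978/582799469265585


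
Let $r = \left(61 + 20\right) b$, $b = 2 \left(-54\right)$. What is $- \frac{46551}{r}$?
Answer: $\frac{15517}{2916} \approx 5.3213$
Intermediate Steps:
$b = -108$
$r = -8748$ ($r = \left(61 + 20\right) \left(-108\right) = 81 \left(-108\right) = -8748$)
$- \frac{46551}{r} = - \frac{46551}{-8748} = \left(-46551\right) \left(- \frac{1}{8748}\right) = \frac{15517}{2916}$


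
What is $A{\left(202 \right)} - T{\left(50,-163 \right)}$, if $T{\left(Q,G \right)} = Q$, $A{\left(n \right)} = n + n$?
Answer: $354$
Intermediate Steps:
$A{\left(n \right)} = 2 n$
$A{\left(202 \right)} - T{\left(50,-163 \right)} = 2 \cdot 202 - 50 = 404 - 50 = 354$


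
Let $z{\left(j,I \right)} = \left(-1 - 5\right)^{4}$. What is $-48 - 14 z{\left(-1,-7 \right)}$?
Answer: $-18192$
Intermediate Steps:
$z{\left(j,I \right)} = 1296$ ($z{\left(j,I \right)} = \left(-1 - 5\right)^{4} = \left(-6\right)^{4} = 1296$)
$-48 - 14 z{\left(-1,-7 \right)} = -48 - 18144 = -18192$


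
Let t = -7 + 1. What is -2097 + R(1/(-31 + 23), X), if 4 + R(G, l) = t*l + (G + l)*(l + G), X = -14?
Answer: -116319/64 ≈ -1817.5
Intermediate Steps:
t = -6
R(G, l) = -4 + (G + l)² - 6*l (R(G, l) = -4 + (-6*l + (G + l)*(l + G)) = -4 + (-6*l + (G + l)*(G + l)) = -4 + (-6*l + (G + l)²) = -4 + ((G + l)² - 6*l) = -4 + (G + l)² - 6*l)
-2097 + R(1/(-31 + 23), X) = -2097 + (-4 + (1/(-31 + 23) - 14)² - 6*(-14)) = -2097 + (-4 + (1/(-8) - 14)² + 84) = -2097 + (-4 + (-⅛ - 14)² + 84) = -2097 + (-4 + (-113/8)² + 84) = -2097 + (-4 + 12769/64 + 84) = -2097 + 17889/64 = -116319/64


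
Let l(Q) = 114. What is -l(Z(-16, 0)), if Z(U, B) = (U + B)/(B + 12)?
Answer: -114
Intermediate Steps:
Z(U, B) = (B + U)/(12 + B)
-l(Z(-16, 0)) = -1*114 = -114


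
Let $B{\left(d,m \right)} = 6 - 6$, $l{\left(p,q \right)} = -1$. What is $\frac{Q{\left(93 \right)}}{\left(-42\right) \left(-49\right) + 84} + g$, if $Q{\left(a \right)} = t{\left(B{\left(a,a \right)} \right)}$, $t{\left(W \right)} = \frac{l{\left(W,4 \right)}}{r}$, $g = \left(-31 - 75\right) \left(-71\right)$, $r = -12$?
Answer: $\frac{193448305}{25704} \approx 7526.0$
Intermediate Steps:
$B{\left(d,m \right)} = 0$ ($B{\left(d,m \right)} = 6 - 6 = 0$)
$g = 7526$ ($g = \left(-106\right) \left(-71\right) = 7526$)
$t{\left(W \right)} = \frac{1}{12}$ ($t{\left(W \right)} = - \frac{1}{-12} = \left(-1\right) \left(- \frac{1}{12}\right) = \frac{1}{12}$)
$Q{\left(a \right)} = \frac{1}{12}$
$\frac{Q{\left(93 \right)}}{\left(-42\right) \left(-49\right) + 84} + g = \frac{1}{12 \left(\left(-42\right) \left(-49\right) + 84\right)} + 7526 = \frac{1}{12 \left(2058 + 84\right)} + 7526 = \frac{1}{12 \cdot 2142} + 7526 = \frac{1}{12} \cdot \frac{1}{2142} + 7526 = \frac{1}{25704} + 7526 = \frac{193448305}{25704}$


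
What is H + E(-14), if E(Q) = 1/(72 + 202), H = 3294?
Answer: 902557/274 ≈ 3294.0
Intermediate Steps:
E(Q) = 1/274
H + E(-14) = 3294 + 1/274 = 902557/274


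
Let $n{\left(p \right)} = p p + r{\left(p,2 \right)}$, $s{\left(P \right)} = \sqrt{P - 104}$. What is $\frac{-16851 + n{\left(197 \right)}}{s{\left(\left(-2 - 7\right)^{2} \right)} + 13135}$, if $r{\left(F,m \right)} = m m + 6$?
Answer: $\frac{36068710}{21566031} - \frac{2746 i \sqrt{23}}{21566031} \approx 1.6725 - 0.00061065 i$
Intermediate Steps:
$r{\left(F,m \right)} = 6 + m^{2}$ ($r{\left(F,m \right)} = m^{2} + 6 = 6 + m^{2}$)
$s{\left(P \right)} = \sqrt{-104 + P}$
$n{\left(p \right)} = 10 + p^{2}$ ($n{\left(p \right)} = p p + \left(6 + 2^{2}\right) = p^{2} + \left(6 + 4\right) = p^{2} + 10 = 10 + p^{2}$)
$\frac{-16851 + n{\left(197 \right)}}{s{\left(\left(-2 - 7\right)^{2} \right)} + 13135} = \frac{-16851 + \left(10 + 197^{2}\right)}{\sqrt{-104 + \left(-2 - 7\right)^{2}} + 13135} = \frac{-16851 + \left(10 + 38809\right)}{\sqrt{-104 + \left(-9\right)^{2}} + 13135} = \frac{-16851 + 38819}{\sqrt{-104 + 81} + 13135} = \frac{21968}{\sqrt{-23} + 13135} = \frac{21968}{i \sqrt{23} + 13135} = \frac{21968}{13135 + i \sqrt{23}}$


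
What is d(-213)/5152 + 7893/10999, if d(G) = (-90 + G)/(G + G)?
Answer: 5775503411/8046692416 ≈ 0.71775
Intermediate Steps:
d(G) = (-90 + G)/(2*G) (d(G) = (-90 + G)/((2*G)) = (-90 + G)*(1/(2*G)) = (-90 + G)/(2*G))
d(-213)/5152 + 7893/10999 = ((½)*(-90 - 213)/(-213))/5152 + 7893/10999 = ((½)*(-1/213)*(-303))*(1/5152) + 7893*(1/10999) = (101/142)*(1/5152) + 7893/10999 = 101/731584 + 7893/10999 = 5775503411/8046692416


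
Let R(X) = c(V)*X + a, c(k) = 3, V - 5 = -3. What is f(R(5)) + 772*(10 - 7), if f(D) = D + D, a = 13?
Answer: 2372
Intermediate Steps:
V = 2 (V = 5 - 3 = 2)
R(X) = 13 + 3*X (R(X) = 3*X + 13 = 13 + 3*X)
f(D) = 2*D
f(R(5)) + 772*(10 - 7) = 2*(13 + 3*5) + 772*(10 - 7) = 2*(13 + 15) + 772*3 = 2*28 + 2316 = 56 + 2316 = 2372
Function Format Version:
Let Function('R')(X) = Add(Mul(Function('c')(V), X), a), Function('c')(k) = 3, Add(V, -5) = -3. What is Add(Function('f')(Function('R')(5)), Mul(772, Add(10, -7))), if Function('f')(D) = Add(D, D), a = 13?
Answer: 2372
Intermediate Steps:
V = 2 (V = Add(5, -3) = 2)
Function('R')(X) = Add(13, Mul(3, X)) (Function('R')(X) = Add(Mul(3, X), 13) = Add(13, Mul(3, X)))
Function('f')(D) = Mul(2, D)
Add(Function('f')(Function('R')(5)), Mul(772, Add(10, -7))) = Add(Mul(2, Add(13, Mul(3, 5))), Mul(772, Add(10, -7))) = Add(Mul(2, Add(13, 15)), Mul(772, 3)) = Add(Mul(2, 28), 2316) = Add(56, 2316) = 2372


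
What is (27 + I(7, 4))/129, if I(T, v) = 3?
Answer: 10/43 ≈ 0.23256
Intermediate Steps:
(27 + I(7, 4))/129 = (27 + 3)/129 = (1/129)*30 = 10/43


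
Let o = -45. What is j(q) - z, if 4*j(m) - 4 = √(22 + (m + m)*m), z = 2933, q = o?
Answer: -2932 + √1018/2 ≈ -2916.0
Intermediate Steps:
q = -45
j(m) = 1 + √(22 + 2*m²)/4 (j(m) = 1 + √(22 + (m + m)*m)/4 = 1 + √(22 + (2*m)*m)/4 = 1 + √(22 + 2*m²)/4)
j(q) - z = (1 + √(22 + 2*(-45)²)/4) - 1*2933 = (1 + √(22 + 2*2025)/4) - 2933 = (1 + √(22 + 4050)/4) - 2933 = (1 + √4072/4) - 2933 = (1 + (2*√1018)/4) - 2933 = (1 + √1018/2) - 2933 = -2932 + √1018/2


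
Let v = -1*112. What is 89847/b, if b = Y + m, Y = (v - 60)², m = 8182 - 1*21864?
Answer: 89847/15902 ≈ 5.6500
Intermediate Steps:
v = -112
m = -13682 (m = 8182 - 21864 = -13682)
Y = 29584 (Y = (-112 - 60)² = (-172)² = 29584)
b = 15902 (b = 29584 - 13682 = 15902)
89847/b = 89847/15902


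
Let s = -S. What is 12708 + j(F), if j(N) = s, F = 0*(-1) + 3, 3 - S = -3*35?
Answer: 12600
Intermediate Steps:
S = 108 (S = 3 - (-3)*35 = 3 - 1*(-105) = 3 + 105 = 108)
F = 3 (F = 0 + 3 = 3)
s = -108 (s = -1*108 = -108)
j(N) = -108
12708 + j(F) = 12708 - 108 = 12600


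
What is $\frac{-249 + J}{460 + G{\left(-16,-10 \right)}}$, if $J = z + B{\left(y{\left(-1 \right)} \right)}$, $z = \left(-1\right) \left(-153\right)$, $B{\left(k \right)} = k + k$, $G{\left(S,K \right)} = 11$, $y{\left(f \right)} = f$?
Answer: $- \frac{98}{471} \approx -0.20807$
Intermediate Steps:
$B{\left(k \right)} = 2 k$
$z = 153$
$J = 151$ ($J = 153 + 2 \left(-1\right) = 153 - 2 = 151$)
$\frac{-249 + J}{460 + G{\left(-16,-10 \right)}} = \frac{-249 + 151}{460 + 11} = - \frac{98}{471}$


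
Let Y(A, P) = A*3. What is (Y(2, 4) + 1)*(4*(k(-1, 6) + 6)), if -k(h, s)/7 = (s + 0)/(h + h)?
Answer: 756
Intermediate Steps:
k(h, s) = -7*s/(2*h) (k(h, s) = -7*(s + 0)/(h + h) = -7*s/(2*h))
Y(A, P) = 3*A
(Y(2, 4) + 1)*(4*(k(-1, 6) + 6)) = (3*2 + 1)*(4*(-7/2*6/(-1) + 6)) = (6 + 1)*(4*(-7/2*6*(-1) + 6)) = 7*(4*(21 + 6)) = 7*(4*27) = 7*108 = 756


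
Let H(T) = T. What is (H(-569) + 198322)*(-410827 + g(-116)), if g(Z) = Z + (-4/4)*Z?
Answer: -81242271731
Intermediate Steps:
g(Z) = 0 (g(Z) = Z + (-4*¼)*Z = Z - Z = 0)
(H(-569) + 198322)*(-410827 + g(-116)) = (-569 + 198322)*(-410827 + 0) = 197753*(-410827) = -81242271731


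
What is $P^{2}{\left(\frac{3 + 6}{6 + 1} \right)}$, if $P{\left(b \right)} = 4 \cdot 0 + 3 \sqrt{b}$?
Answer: $\frac{81}{7} \approx 11.571$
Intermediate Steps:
$P{\left(b \right)} = 3 \sqrt{b}$ ($P{\left(b \right)} = 0 + 3 \sqrt{b} = 3 \sqrt{b}$)
$P^{2}{\left(\frac{3 + 6}{6 + 1} \right)} = \left(3 \sqrt{\frac{3 + 6}{6 + 1}}\right)^{2} = \left(3 \sqrt{\frac{9}{7}}\right)^{2} = \left(3 \frac{3 \sqrt{7}}{7}\right)^{2} = \left(\frac{9 \sqrt{7}}{7}\right)^{2} = \frac{81}{7}$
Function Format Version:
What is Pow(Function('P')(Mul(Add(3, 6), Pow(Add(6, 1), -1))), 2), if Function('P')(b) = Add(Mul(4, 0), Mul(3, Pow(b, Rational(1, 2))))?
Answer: Rational(81, 7) ≈ 11.571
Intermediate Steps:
Function('P')(b) = Mul(3, Pow(b, Rational(1, 2))) (Function('P')(b) = Add(0, Mul(3, Pow(b, Rational(1, 2)))) = Mul(3, Pow(b, Rational(1, 2))))
Pow(Function('P')(Mul(Add(3, 6), Pow(Add(6, 1), -1))), 2) = Pow(Mul(3, Pow(Mul(Add(3, 6), Pow(Add(6, 1), -1)), Rational(1, 2))), 2) = Pow(Mul(3, Pow(Mul(9, Pow(7, -1)), Rational(1, 2))), 2) = Pow(Mul(3, Pow(Mul(9, Rational(1, 7)), Rational(1, 2))), 2) = Pow(Mul(3, Pow(Rational(9, 7), Rational(1, 2))), 2) = Pow(Mul(3, Mul(Rational(3, 7), Pow(7, Rational(1, 2)))), 2) = Pow(Mul(Rational(9, 7), Pow(7, Rational(1, 2))), 2) = Rational(81, 7)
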